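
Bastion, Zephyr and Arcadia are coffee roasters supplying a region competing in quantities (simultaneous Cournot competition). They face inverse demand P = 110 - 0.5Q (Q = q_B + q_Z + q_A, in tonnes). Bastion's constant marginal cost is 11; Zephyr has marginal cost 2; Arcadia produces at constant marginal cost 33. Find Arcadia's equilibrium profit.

72

Bastion's profit: π_B = (110 - 0.5Q)q_B - (11q_B). Setting ∂π_B/∂q_B = 0: 99 - q_B - (1/2)(q_Z + q_A) = 0.
Zephyr's profit: π_Z = (110 - 0.5Q)q_Z - (2q_Z). Setting ∂π_Z/∂q_Z = 0: 108 - q_Z - (1/2)(q_B + q_A) = 0.
Arcadia's profit: π_A = (110 - 0.5Q)q_A - (33q_A). Setting ∂π_A/∂q_A = 0: 77 - q_A - (1/2)(q_B + q_Z) = 0.
Adding the 3 first-order conditions: 284 − 2Q = 0, so Q = 142.
Back-substituting: q_B = (99 − 71)/(1/2) = 56, q_Z = (108 − 71)/(1/2) = 74, q_A = (77 − 71)/(1/2) = 12.
Price P = 110 - (1/2)·142 = 39.
Arcadia's profit: (39 - 33)·12 = 72.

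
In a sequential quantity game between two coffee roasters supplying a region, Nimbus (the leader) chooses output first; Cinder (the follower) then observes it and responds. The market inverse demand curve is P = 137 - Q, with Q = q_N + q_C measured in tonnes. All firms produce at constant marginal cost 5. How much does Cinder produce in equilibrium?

Solve by backward induction. Given q_N, the follower Cinder maximises π_C = (137 - q_N - q_C)q_C - 5q_C.
∂π_C/∂q_C = 132 - q_N - 2q_C = 0 gives the reaction function q_C = (132 - q_N)/2.
Nimbus substitutes q_C(q_N) into its own profit: π_N = q_N(137 - q_N - (132 - q_N)/2) - 5q_N = (71 - (1/2)q_N)q_N - 5q_N.
Maximising: ∂π_N/∂q_N = 66 - q_N = 0, giving q_N = 66.
Then q_C = (132 - 66)/2 = 33.

33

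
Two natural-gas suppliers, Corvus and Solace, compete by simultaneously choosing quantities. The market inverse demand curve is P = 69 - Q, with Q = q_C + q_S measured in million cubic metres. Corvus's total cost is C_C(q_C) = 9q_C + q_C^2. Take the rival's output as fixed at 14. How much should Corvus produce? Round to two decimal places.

11.50

With the rival's output fixed at 14, Corvus's profit is π_C = (69 - 14 - q_C)q_C - (9q_C + q_C²) = (55 - q_C)q_C - (9q_C + q_C²).
∂π_C/∂q_C = 46 - 4q_C = 0, so q_C = 23/2.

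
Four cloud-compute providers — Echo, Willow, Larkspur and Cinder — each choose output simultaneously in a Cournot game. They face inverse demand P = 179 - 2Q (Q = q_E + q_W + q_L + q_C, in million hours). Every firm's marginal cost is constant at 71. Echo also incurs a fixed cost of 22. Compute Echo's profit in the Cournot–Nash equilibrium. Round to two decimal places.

A representative firm's profit is π_i = q_i(179 - 2Q) - 71q_i.
Setting ∂π_i/∂q_i = 0 with rivals' quantities fixed: 108 - 4q_i - 2·Σ_{j≠i} q_j = 0.
With identical firms every q_j equals q_i, so Σ_{j≠i} q_j = 3q_i and 108 = 10q_i, giving q_i = 54/5.
Price P = 179 - 2·(216/5) = 463/5.
Echo's profit: (463/5 - 71)·(54/5) - 22 = 211.2800.

211.28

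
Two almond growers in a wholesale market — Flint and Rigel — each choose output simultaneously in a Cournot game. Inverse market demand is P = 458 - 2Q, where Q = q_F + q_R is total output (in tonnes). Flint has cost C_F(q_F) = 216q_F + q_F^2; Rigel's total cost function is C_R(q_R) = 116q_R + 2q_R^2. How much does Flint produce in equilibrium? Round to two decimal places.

Flint's profit: π_F = (458 - 2Q)q_F - (216q_F + q_F²). Setting ∂π_F/∂q_F = 0: 242 - 6q_F - 2(q_R) = 0.
Rigel's profit: π_R = (458 - 2Q)q_R - (116q_R + 2q_R²). Setting ∂π_R/∂q_R = 0: 342 - 8q_R - 2(q_F) = 0.
Rearranging gives the reaction functions q_F = (242 - 2q_R)/6 and q_R = (342 - 2q_F)/8.
Substituting one into the other gives q_F = 313/11 and q_R = 392/11.

28.45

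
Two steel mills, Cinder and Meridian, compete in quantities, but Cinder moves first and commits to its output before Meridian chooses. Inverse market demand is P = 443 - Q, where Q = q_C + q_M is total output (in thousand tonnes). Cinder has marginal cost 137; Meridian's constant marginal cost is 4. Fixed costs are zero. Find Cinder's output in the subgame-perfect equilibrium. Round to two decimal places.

Solve by backward induction. Given q_C, the follower Meridian maximises π_M = (443 - q_C - q_M)q_M - 4q_M.
∂π_M/∂q_M = 439 - q_C - 2q_M = 0 gives the reaction function q_M = (439 - q_C)/2.
Cinder substitutes q_M(q_C) into its own profit: π_C = q_C(443 - q_C - (439 - q_C)/2) - 137q_C = (447/2 - (1/2)q_C)q_C - 137q_C.
Maximising: ∂π_C/∂q_C = 173/2 - q_C = 0, giving q_C = 173/2.
Then q_M = (439 - 173/2)/2 = 705/4.

86.50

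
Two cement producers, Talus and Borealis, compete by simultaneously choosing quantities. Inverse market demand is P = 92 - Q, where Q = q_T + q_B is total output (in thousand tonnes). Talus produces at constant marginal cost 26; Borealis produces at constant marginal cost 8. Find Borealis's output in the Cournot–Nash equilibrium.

Talus's profit: π_T = (92 - Q)q_T - (26q_T). Setting ∂π_T/∂q_T = 0: 66 - 2q_T - (q_B) = 0.
Borealis's profit: π_B = (92 - Q)q_B - (8q_B). Setting ∂π_B/∂q_B = 0: 84 - 2q_B - (q_T) = 0.
Rearranging gives the reaction functions q_T = (66 - q_B)/2 and q_B = (84 - q_T)/2.
Solving the pair: q_T = 16, q_B = 34.

34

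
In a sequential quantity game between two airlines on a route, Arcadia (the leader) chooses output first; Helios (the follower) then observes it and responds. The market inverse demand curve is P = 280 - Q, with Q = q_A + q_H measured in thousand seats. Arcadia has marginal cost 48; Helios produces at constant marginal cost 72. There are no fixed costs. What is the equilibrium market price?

The follower Helios best-responds to any q_A: π_H = (280 - Q)q_H - 72q_H.
Follower FOC: 208 - q_A - 2q_H = 0, so q_H(q_A) = (208 - q_A)/2.
The leader anticipates this reaction. Substituting into P = 280 - Q gives P = 176 - (1/2)q_A, so π_A = (176 - (1/2)q_A)q_A - 48q_A.
Maximising: ∂π_A/∂q_A = 128 - q_A = 0, giving q_A = 128.
Then q_H = (208 - 128)/2 = 40.
Total output Q = 168, so price P = 280 - 168 = 112.

112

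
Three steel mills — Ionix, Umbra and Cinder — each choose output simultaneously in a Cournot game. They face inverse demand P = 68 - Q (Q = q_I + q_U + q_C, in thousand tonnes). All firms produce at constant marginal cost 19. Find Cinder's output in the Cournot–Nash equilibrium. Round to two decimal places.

12.25

Each firm earns π_i = (68 - Q)q_i - 19q_i.
First-order condition (treating rivals' output as given): 49 - 2q_i - Σ_{j≠i} q_j = 0.
By symmetry each firm produces the same amount; substituting Σ_{j≠i} q_j = 2q_i yields q_i = 49/4.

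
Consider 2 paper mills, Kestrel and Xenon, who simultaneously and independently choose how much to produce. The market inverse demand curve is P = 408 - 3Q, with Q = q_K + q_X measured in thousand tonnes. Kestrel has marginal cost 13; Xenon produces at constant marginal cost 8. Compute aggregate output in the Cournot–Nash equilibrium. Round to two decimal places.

Kestrel's profit: π_K = (408 - 3Q)q_K - (13q_K). Setting ∂π_K/∂q_K = 0: 395 - 6q_K - 3(q_X) = 0.
Xenon's first-order condition: 400 - 6q_X - 3(q_K) = 0.
So q_K = (395 - 3q_X)/6 and q_X = (400 - 3q_K)/6.
Substituting one into the other gives q_K = 130/3 and q_X = 45.
Total output Q = 130/3 + 45 = 265/3.

88.33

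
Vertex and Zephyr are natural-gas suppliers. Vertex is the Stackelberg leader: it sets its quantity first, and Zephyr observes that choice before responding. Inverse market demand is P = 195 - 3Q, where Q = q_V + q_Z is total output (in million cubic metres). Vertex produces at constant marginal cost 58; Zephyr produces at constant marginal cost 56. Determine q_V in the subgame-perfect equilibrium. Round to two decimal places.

Solve by backward induction. Given q_V, the follower Zephyr maximises π_Z = (195 - 3q_V - 3q_Z)q_Z - 56q_Z.
Follower FOC: 139 - 3q_V - 6q_Z = 0, so q_Z(q_V) = (139 - 3q_V)/6.
The leader anticipates this reaction. Substituting into P = 195 - 3Q gives P = 251/2 - (3/2)q_V, so π_V = (251/2 - (3/2)q_V)q_V - 58q_V.
Maximising: ∂π_V/∂q_V = 135/2 - 3q_V = 0, giving q_V = 45/2.
Then q_Z = (139 - 3·(45/2))/6 = 143/12.

22.50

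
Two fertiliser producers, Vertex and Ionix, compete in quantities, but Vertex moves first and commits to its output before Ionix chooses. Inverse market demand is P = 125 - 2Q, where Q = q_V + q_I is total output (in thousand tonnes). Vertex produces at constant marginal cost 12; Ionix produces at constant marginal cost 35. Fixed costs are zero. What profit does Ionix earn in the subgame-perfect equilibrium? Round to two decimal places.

60.50

The follower Ionix best-responds to any q_V: π_I = (125 - 2Q)q_I - 35q_I.
∂π_I/∂q_I = 90 - 2q_V - 4q_I = 0 gives the reaction function q_I = (90 - 2q_V)/4.
The leader anticipates this reaction. Substituting into P = 125 - 2Q gives P = 80 - q_V, so π_V = (80 - q_V)q_V - 12q_V.
The leader's first-order condition 68 - 2q_V = 0 yields q_V = 34.
Then q_I = (90 - 2·34)/4 = 11/2.
Price P = 125 - 2·(79/2) = 46.
Ionix's profit: (46 - 35)·(11/2) = 121/2.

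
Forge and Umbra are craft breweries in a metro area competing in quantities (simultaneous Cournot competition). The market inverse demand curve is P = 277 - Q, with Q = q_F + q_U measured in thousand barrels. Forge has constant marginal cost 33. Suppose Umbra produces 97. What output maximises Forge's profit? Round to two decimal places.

With the rival's output fixed at 97, Forge's profit is π_F = (277 - 97 - q_F)q_F - (33q_F) = (180 - q_F)q_F - (33q_F).
∂π_F/∂q_F = 147 - 2q_F = 0, so q_F = 147/2.

73.50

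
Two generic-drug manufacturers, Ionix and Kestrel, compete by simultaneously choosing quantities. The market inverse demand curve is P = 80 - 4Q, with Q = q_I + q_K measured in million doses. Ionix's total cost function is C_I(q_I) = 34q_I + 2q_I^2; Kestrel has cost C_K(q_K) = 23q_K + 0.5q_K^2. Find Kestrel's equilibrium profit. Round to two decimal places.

Ionix's profit: π_I = (80 - 4Q)q_I - (34q_I + 2q_I²). Setting ∂π_I/∂q_I = 0: 46 - 12q_I - 4(q_K) = 0.
Kestrel's profit: π_K = (80 - 4Q)q_K - (23q_K + (1/2)q_K²). Setting ∂π_K/∂q_K = 0: 57 - 9q_K - 4(q_I) = 0.
Rearranging gives the reaction functions q_I = (46 - 4q_K)/12 and q_K = (57 - 4q_I)/9.
Solving the pair: q_I = 93/46, q_K = 125/23.
Price P = 80 - 4·(343/46) = 1154/23.
Kestrel's profit: (1154/23)·(125/23) - 23·(125/23) - (1/2)(125/23)² = 132.9159.

132.92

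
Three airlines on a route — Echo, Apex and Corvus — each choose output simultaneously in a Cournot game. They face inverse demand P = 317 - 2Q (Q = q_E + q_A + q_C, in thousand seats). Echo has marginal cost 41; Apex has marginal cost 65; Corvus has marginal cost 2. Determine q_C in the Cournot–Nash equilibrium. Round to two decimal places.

Echo's profit: π_E = (317 - 2Q)q_E - (41q_E). Setting ∂π_E/∂q_E = 0: 276 - 4q_E - 2(q_A + q_C) = 0.
Apex's profit: π_A = (317 - 2Q)q_A - (65q_A). Setting ∂π_A/∂q_A = 0: 252 - 4q_A - 2(q_E + q_C) = 0.
Corvus's profit: π_C = (317 - 2Q)q_C - (2q_C). Setting ∂π_C/∂q_C = 0: 315 - 4q_C - 2(q_E + q_A) = 0.
Adding the 3 first-order conditions: 843 − 8Q = 0, so Q = 843/8.
Back-substituting: q_E = (276 − 843/4)/2 = 261/8, q_A = (252 − 843/4)/2 = 165/8, q_C = (315 − 843/4)/2 = 417/8.

52.13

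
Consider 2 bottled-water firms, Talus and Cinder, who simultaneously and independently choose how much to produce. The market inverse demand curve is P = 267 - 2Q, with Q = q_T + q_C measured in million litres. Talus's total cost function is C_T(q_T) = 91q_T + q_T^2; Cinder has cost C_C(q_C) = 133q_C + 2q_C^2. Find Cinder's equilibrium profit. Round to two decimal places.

422.12

Talus's profit: π_T = (267 - 2Q)q_T - (91q_T + q_T²). Setting ∂π_T/∂q_T = 0: 176 - 6q_T - 2(q_C) = 0.
Cinder's first-order condition: 134 - 8q_C - 2(q_T) = 0.
Rearranging gives the reaction functions q_T = (176 - 2q_C)/6 and q_C = (134 - 2q_T)/8.
Substituting one into the other gives q_T = 285/11 and q_C = 113/11.
Price P = 267 - 2·(398/11) = 194.6364.
Cinder's profit: 194.6364·(113/11) - 133·(113/11) - 2(113/11)² = 422.1157.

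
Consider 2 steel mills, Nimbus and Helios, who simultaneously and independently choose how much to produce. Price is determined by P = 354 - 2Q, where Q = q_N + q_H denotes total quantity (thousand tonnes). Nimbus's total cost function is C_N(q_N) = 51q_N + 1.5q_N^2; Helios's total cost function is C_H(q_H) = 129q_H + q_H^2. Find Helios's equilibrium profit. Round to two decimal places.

Nimbus's profit: π_N = (354 - 2Q)q_N - (51q_N + (3/2)q_N²). Setting ∂π_N/∂q_N = 0: 303 - 7q_N - 2(q_H) = 0.
Helios's profit: π_H = (354 - 2Q)q_H - (129q_H + q_H²). Setting ∂π_H/∂q_H = 0: 225 - 6q_H - 2(q_N) = 0.
So q_N = (303 - 2q_H)/7 and q_H = (225 - 2q_N)/6.
Substituting one into the other gives q_N = 36 and q_H = 51/2.
Price P = 354 - 2·(123/2) = 231.
Helios's profit: 231·(51/2) - 129·(51/2) - (51/2)² = 1950.7500.

1950.75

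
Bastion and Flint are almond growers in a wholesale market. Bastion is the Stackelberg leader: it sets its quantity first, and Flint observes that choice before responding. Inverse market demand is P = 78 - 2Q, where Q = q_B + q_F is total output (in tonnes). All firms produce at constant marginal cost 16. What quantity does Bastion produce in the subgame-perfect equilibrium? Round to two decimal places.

15.50

The follower Flint best-responds to any q_B: π_F = (78 - 2Q)q_F - 16q_F.
Follower FOC: 62 - 2q_B - 4q_F = 0, so q_F(q_B) = (62 - 2q_B)/4.
The leader anticipates this reaction. Substituting into P = 78 - 2Q gives P = 47 - q_B, so π_B = (47 - q_B)q_B - 16q_B.
Maximising: ∂π_B/∂q_B = 31 - 2q_B = 0, giving q_B = 31/2.
Then q_F = (62 - 2·(31/2))/4 = 31/4.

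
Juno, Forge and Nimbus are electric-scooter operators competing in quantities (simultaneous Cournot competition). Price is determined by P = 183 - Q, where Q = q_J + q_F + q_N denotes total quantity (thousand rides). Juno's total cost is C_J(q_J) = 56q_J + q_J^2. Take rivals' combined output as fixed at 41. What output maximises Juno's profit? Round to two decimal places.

21.50

With rivals' combined output fixed at 41, Juno's profit is π_J = (183 - 41 - q_J)q_J - (56q_J + q_J²) = (142 - q_J)q_J - (56q_J + q_J²).
∂π_J/∂q_J = 86 - 4q_J = 0, so q_J = 43/2.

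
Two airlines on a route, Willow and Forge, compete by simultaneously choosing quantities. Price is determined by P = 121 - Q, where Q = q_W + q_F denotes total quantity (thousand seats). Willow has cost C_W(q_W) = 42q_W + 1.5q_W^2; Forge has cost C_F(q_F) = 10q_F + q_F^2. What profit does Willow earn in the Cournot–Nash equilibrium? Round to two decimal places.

291.03

Willow's profit: π_W = (121 - Q)q_W - (42q_W + (3/2)q_W²). Setting ∂π_W/∂q_W = 0: 79 - 5q_W - (q_F) = 0.
Forge's first-order condition: 111 - 4q_F - (q_W) = 0.
So q_W = (79 - q_F)/5 and q_F = (111 - q_W)/4.
Substituting one into the other gives q_W = 205/19 and q_F = 476/19.
Price P = 121 - 681/19 = 1618/19.
Willow's profit: (1618/19)·(205/19) - 42·(205/19) - (3/2)(205/19)² = 291.0319.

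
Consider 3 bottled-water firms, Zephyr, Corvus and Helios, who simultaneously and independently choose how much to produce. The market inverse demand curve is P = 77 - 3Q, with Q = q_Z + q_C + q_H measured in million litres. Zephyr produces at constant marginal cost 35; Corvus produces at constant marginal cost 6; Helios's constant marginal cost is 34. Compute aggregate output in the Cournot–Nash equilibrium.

Zephyr's profit: π_Z = (77 - 3Q)q_Z - (35q_Z). Setting ∂π_Z/∂q_Z = 0: 42 - 6q_Z - 3(q_C + q_H) = 0.
Corvus's first-order condition: 71 - 6q_C - 3(q_Z + q_H) = 0.
Helios's profit: π_H = (77 - 3Q)q_H - (34q_H). Setting ∂π_H/∂q_H = 0: 43 - 6q_H - 3(q_Z + q_C) = 0.
Adding the 3 first-order conditions: 156 − 12Q = 0, so Q = 13.
Back-substituting: q_Z = (42 − 39)/3 = 1, q_C = (71 − 39)/3 = 32/3, q_H = (43 − 39)/3 = 4/3.
Total output Q = 1 + 32/3 + 4/3 = 13.

13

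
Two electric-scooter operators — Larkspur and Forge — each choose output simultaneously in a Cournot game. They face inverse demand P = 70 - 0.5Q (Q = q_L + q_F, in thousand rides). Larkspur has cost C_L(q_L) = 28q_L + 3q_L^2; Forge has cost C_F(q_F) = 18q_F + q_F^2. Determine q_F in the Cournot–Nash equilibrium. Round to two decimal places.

16.53

Larkspur's profit: π_L = (70 - 0.5Q)q_L - (28q_L + 3q_L²). Setting ∂π_L/∂q_L = 0: 42 - 7q_L - (1/2)(q_F) = 0.
Forge's profit: π_F = (70 - 0.5Q)q_F - (18q_F + q_F²). Setting ∂π_F/∂q_F = 0: 52 - 3q_F - (1/2)(q_L) = 0.
Best responses: q_L = (42 - (1/2)q_F)/7, q_F = (52 - (1/2)q_L)/3.
Substituting one into the other gives q_L = 400/83 and q_F = 1372/83.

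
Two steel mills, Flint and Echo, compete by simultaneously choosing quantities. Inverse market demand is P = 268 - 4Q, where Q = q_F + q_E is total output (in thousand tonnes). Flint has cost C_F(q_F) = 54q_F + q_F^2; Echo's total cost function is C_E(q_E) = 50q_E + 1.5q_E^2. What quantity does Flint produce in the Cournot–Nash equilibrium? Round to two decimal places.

15.77

Flint's profit: π_F = (268 - 4Q)q_F - (54q_F + q_F²). Setting ∂π_F/∂q_F = 0: 214 - 10q_F - 4(q_E) = 0.
Echo's first-order condition: 218 - 11q_E - 4(q_F) = 0.
Rearranging gives the reaction functions q_F = (214 - 4q_E)/10 and q_E = (218 - 4q_F)/11.
Solving the pair: q_F = 741/47, q_E = 662/47.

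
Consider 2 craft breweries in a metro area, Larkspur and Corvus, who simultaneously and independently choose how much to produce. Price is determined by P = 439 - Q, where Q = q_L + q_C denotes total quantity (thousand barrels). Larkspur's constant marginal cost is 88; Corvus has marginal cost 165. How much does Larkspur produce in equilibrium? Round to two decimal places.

142.67

Larkspur's profit: π_L = (439 - Q)q_L - (88q_L). Setting ∂π_L/∂q_L = 0: 351 - 2q_L - (q_C) = 0.
Corvus's profit: π_C = (439 - Q)q_C - (165q_C). Setting ∂π_C/∂q_C = 0: 274 - 2q_C - (q_L) = 0.
Best responses: q_L = (351 - q_C)/2, q_C = (274 - q_L)/2.
Substituting one into the other gives q_L = 428/3 and q_C = 197/3.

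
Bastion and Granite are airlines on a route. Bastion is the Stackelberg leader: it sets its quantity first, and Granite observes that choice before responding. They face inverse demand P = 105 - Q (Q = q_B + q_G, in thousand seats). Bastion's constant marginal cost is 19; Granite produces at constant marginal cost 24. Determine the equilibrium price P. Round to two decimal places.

41.75

The follower Granite best-responds to any q_B: π_G = (105 - Q)q_G - 24q_G.
Setting the follower's marginal profit to zero, 81 - q_B - 2q_G = 0, i.e. q_G = (81 - q_B)/2.
Bastion substitutes q_G(q_B) into its own profit: π_B = q_B(105 - q_B - (81 - q_B)/2) - 19q_B = (129/2 - (1/2)q_B)q_B - 19q_B.
Maximising: ∂π_B/∂q_B = 91/2 - q_B = 0, giving q_B = 91/2.
Then q_G = (81 - 91/2)/2 = 71/4.
Total output Q = 253/4, so price P = 105 - 253/4 = 167/4.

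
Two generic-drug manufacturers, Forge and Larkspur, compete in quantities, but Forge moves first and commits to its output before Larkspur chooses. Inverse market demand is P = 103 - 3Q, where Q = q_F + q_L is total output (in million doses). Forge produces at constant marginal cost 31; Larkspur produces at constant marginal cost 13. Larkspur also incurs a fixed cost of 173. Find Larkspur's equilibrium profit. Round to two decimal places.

157.75

Solve by backward induction. Given q_F, the follower Larkspur maximises π_L = (103 - 3q_F - 3q_L)q_L - 13q_L.
Follower FOC: 90 - 3q_F - 6q_L = 0, so q_L(q_F) = (90 - 3q_F)/6.
Forge substitutes q_L(q_F) into its own profit: π_F = q_F(103 - 3q_F - (90 - 3q_F)/2) - 31q_F = (58 - (3/2)q_F)q_F - 31q_F.
Leader FOC: 27 - 3q_F = 0, so q_F = 9.
Then q_L = (90 - 3·9)/6 = 21/2.
Price P = 103 - 3·(39/2) = 89/2.
Larkspur's profit: (89/2 - 13)·(21/2) - 173 = 631/4.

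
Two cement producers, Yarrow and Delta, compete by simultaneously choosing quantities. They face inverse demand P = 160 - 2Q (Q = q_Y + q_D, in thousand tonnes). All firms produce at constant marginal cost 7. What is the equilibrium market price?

A representative firm's profit is π_i = q_i(160 - 2Q) - 7q_i.
Setting ∂π_i/∂q_i = 0 with rivals' quantities fixed: 153 - 4q_i - 2q_j = 0.
By symmetry each firm produces the same amount; substituting q_j = q_i yields q_i = 153/6 = 51/2.
Total output Q = 51, so price P = 160 - 2·51 = 58.

58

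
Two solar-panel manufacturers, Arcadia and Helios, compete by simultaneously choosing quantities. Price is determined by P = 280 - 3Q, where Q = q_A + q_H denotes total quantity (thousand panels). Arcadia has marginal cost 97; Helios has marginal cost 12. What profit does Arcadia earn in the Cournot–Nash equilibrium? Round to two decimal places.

Arcadia's profit: π_A = (280 - 3Q)q_A - (97q_A). Setting ∂π_A/∂q_A = 0: 183 - 6q_A - 3(q_H) = 0.
Helios's profit: π_H = (280 - 3Q)q_H - (12q_H). Setting ∂π_H/∂q_H = 0: 268 - 6q_H - 3(q_A) = 0.
Rearranging gives the reaction functions q_A = (183 - 3q_H)/6 and q_H = (268 - 3q_A)/6.
Substituting one into the other gives q_A = 98/9 and q_H = 353/9.
Price P = 280 - 3·(451/9) = 389/3.
Arcadia's profit: (389/3 - 97)·(98/9) = 355.7037.

355.70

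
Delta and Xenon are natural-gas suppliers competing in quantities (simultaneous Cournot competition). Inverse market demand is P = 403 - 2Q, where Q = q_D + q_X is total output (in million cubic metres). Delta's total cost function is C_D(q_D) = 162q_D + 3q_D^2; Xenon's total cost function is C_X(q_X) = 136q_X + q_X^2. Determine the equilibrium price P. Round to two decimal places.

292.29

Delta's profit: π_D = (403 - 2Q)q_D - (162q_D + 3q_D²). Setting ∂π_D/∂q_D = 0: 241 - 10q_D - 2(q_X) = 0.
Xenon's first-order condition: 267 - 6q_X - 2(q_D) = 0.
Best responses: q_D = (241 - 2q_X)/10, q_X = (267 - 2q_D)/6.
Substituting one into the other gives q_D = 114/7 and q_X = 547/14.
Total output Q = 775/14, so price P = 403 - 2·(775/14) = 292.2857.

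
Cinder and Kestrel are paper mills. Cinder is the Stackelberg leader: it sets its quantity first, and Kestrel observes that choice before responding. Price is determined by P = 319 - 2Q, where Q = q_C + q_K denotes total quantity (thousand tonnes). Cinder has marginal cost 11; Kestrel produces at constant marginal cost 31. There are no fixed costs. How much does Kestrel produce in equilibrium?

Solve by backward induction. Given q_C, the follower Kestrel maximises π_K = (319 - 2q_C - 2q_K)q_K - 31q_K.
Follower FOC: 288 - 2q_C - 4q_K = 0, so q_K(q_C) = (288 - 2q_C)/4.
The leader anticipates this reaction. Substituting into P = 319 - 2Q gives P = 175 - q_C, so π_C = (175 - q_C)q_C - 11q_C.
Maximising: ∂π_C/∂q_C = 164 - 2q_C = 0, giving q_C = 82.
Then q_K = (288 - 2·82)/4 = 31.

31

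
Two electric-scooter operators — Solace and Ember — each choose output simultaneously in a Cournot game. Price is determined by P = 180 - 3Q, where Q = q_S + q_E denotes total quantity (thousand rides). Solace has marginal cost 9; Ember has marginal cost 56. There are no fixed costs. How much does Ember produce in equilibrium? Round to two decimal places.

8.56

Solace's profit: π_S = (180 - 3Q)q_S - (9q_S). Setting ∂π_S/∂q_S = 0: 171 - 6q_S - 3(q_E) = 0.
Ember's first-order condition: 124 - 6q_E - 3(q_S) = 0.
Rearranging gives the reaction functions q_S = (171 - 3q_E)/6 and q_E = (124 - 3q_S)/6.
Solving the pair: q_S = 218/9, q_E = 77/9.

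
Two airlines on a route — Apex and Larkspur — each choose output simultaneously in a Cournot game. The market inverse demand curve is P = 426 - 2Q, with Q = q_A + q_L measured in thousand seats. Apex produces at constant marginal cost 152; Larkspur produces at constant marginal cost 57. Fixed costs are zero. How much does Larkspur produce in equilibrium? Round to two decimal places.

77.33

Apex's profit: π_A = (426 - 2Q)q_A - (152q_A). Setting ∂π_A/∂q_A = 0: 274 - 4q_A - 2(q_L) = 0.
Larkspur's profit: π_L = (426 - 2Q)q_L - (57q_L). Setting ∂π_L/∂q_L = 0: 369 - 4q_L - 2(q_A) = 0.
Best responses: q_A = (274 - 2q_L)/4, q_L = (369 - 2q_A)/4.
Solving the pair: q_A = 179/6, q_L = 232/3.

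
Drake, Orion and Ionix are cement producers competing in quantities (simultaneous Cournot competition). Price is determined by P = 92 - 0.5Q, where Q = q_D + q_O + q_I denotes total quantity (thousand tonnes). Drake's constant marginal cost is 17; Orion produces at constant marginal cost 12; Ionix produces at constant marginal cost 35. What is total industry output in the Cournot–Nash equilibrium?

106

Drake's profit: π_D = (92 - 0.5Q)q_D - (17q_D). Setting ∂π_D/∂q_D = 0: 75 - q_D - (1/2)(q_O + q_I) = 0.
Orion's profit: π_O = (92 - 0.5Q)q_O - (12q_O). Setting ∂π_O/∂q_O = 0: 80 - q_O - (1/2)(q_D + q_I) = 0.
Ionix's first-order condition: 57 - q_I - (1/2)(q_D + q_O) = 0.
Summing all 3 equations gives 212 − 2Q = 0, hence Q = 106.
Back-substituting: q_D = (75 − 53)/(1/2) = 44, q_O = (80 − 53)/(1/2) = 54, q_I = (57 − 53)/(1/2) = 8.
Total output Q = 44 + 54 + 8 = 106.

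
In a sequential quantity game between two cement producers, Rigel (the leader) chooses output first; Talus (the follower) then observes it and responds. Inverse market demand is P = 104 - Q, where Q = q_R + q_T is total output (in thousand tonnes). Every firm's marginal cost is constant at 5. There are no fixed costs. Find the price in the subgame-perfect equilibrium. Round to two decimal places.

Solve by backward induction. Given q_R, the follower Talus maximises π_T = (104 - q_R - q_T)q_T - 5q_T.
Setting the follower's marginal profit to zero, 99 - q_R - 2q_T = 0, i.e. q_T = (99 - q_R)/2.
The leader anticipates this reaction. Substituting into P = 104 - Q gives P = 109/2 - (1/2)q_R, so π_R = (109/2 - (1/2)q_R)q_R - 5q_R.
The leader's first-order condition 99/2 - q_R = 0 yields q_R = 99/2.
Then q_T = (99 - 99/2)/2 = 99/4.
Total output Q = 297/4, so price P = 104 - 297/4 = 119/4.

29.75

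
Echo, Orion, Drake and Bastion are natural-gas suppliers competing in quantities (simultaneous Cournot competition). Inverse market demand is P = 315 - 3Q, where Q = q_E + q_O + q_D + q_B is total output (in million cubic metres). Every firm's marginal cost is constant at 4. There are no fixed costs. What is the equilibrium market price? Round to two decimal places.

66.20

Each firm earns π_i = (315 - 3Q)q_i - 4q_i.
Setting ∂π_i/∂q_i = 0 with rivals' quantities fixed: 311 - 6q_i - 3·Σ_{j≠i} q_j = 0.
By symmetry each firm produces the same amount; substituting Σ_{j≠i} q_j = 3q_i yields q_i = 311/15.
Total output Q = 1244/15, so price P = 315 - 3·(1244/15) = 331/5.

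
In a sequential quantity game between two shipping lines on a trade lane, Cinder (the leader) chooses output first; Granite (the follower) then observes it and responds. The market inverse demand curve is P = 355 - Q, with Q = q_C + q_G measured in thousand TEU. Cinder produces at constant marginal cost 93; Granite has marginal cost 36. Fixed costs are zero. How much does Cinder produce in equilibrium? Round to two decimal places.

102.50

The follower Granite best-responds to any q_C: π_G = (355 - Q)q_G - 36q_G.
∂π_G/∂q_G = 319 - q_C - 2q_G = 0 gives the reaction function q_G = (319 - q_C)/2.
The leader anticipates this reaction. Substituting into P = 355 - Q gives P = 391/2 - (1/2)q_C, so π_C = (391/2 - (1/2)q_C)q_C - 93q_C.
Leader FOC: 205/2 - q_C = 0, so q_C = 205/2.
Then q_G = (319 - 205/2)/2 = 433/4.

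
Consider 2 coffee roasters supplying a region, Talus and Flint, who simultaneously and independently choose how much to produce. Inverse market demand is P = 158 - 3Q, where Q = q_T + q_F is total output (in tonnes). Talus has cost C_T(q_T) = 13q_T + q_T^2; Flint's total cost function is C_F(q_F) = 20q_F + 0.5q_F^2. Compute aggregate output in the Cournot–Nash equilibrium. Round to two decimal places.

27.02

Talus's profit: π_T = (158 - 3Q)q_T - (13q_T + q_T²). Setting ∂π_T/∂q_T = 0: 145 - 8q_T - 3(q_F) = 0.
Flint's first-order condition: 138 - 7q_F - 3(q_T) = 0.
Rearranging gives the reaction functions q_T = (145 - 3q_F)/8 and q_F = (138 - 3q_T)/7.
Substituting one into the other gives q_T = 601/47 and q_F = 669/47.
Total output Q = 601/47 + 669/47 = 1270/47.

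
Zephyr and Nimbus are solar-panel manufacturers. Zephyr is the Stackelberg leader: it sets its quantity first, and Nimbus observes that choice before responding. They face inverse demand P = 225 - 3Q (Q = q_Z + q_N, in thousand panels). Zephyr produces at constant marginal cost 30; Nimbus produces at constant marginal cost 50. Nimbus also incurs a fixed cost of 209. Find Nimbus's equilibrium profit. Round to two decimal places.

The follower Nimbus best-responds to any q_Z: π_N = (225 - 3Q)q_N - 50q_N.
Follower FOC: 175 - 3q_Z - 6q_N = 0, so q_N(q_Z) = (175 - 3q_Z)/6.
Zephyr substitutes q_N(q_Z) into its own profit: π_Z = q_Z(225 - 3q_Z - (175 - 3q_Z)/2) - 30q_Z = (275/2 - (3/2)q_Z)q_Z - 30q_Z.
Leader FOC: 215/2 - 3q_Z = 0, so q_Z = 215/6.
Then q_N = (175 - 3·(215/6))/6 = 45/4.
Price P = 225 - 3·(565/12) = 335/4.
Nimbus's profit: (335/4 - 50)·(45/4) - 209 = 170.6875.

170.69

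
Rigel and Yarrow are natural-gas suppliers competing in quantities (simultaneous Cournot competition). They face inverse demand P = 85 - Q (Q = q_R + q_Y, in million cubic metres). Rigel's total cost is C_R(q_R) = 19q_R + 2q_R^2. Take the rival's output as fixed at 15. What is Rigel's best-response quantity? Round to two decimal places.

With the rival's output fixed at 15, Rigel's profit is π_R = (85 - 15 - q_R)q_R - (19q_R + 2q_R²) = (70 - q_R)q_R - (19q_R + 2q_R²).
∂π_R/∂q_R = 51 - 6q_R = 0, so q_R = 17/2.

8.50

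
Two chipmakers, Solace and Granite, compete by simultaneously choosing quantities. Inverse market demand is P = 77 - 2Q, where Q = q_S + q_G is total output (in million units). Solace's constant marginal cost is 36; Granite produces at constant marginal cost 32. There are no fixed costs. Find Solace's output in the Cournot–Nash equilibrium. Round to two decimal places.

Solace's profit: π_S = (77 - 2Q)q_S - (36q_S). Setting ∂π_S/∂q_S = 0: 41 - 4q_S - 2(q_G) = 0.
Granite's first-order condition: 45 - 4q_G - 2(q_S) = 0.
So q_S = (41 - 2q_G)/4 and q_G = (45 - 2q_S)/4.
Substituting one into the other gives q_S = 37/6 and q_G = 49/6.

6.17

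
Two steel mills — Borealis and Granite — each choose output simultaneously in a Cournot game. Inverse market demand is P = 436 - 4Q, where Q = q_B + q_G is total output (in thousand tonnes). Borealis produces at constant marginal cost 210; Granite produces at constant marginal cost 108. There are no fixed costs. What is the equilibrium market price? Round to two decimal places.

251.33

Borealis's profit: π_B = (436 - 4Q)q_B - (210q_B). Setting ∂π_B/∂q_B = 0: 226 - 8q_B - 4(q_G) = 0.
Granite's first-order condition: 328 - 8q_G - 4(q_B) = 0.
Best responses: q_B = (226 - 4q_G)/8, q_G = (328 - 4q_B)/8.
Solving the pair: q_B = 31/3, q_G = 215/6.
Total output Q = 277/6, so price P = 436 - 4·(277/6) = 754/3.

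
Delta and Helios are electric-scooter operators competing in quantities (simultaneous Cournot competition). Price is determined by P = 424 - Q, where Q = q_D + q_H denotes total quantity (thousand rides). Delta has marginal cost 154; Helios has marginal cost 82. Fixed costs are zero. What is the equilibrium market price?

Delta's profit: π_D = (424 - Q)q_D - (154q_D). Setting ∂π_D/∂q_D = 0: 270 - 2q_D - (q_H) = 0.
Helios's profit: π_H = (424 - Q)q_H - (82q_H). Setting ∂π_H/∂q_H = 0: 342 - 2q_H - (q_D) = 0.
So q_D = (270 - q_H)/2 and q_H = (342 - q_D)/2.
Substituting one into the other gives q_D = 66 and q_H = 138.
Total output Q = 204, so price P = 424 - 204 = 220.

220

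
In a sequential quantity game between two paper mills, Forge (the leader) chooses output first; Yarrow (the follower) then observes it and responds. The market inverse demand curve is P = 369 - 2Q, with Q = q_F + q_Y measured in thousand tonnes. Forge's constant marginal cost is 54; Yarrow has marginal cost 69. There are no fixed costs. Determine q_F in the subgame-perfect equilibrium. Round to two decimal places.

82.50

The follower Yarrow best-responds to any q_F: π_Y = (369 - 2Q)q_Y - 69q_Y.
Setting the follower's marginal profit to zero, 300 - 2q_F - 4q_Y = 0, i.e. q_Y = (300 - 2q_F)/4.
Forge substitutes q_Y(q_F) into its own profit: π_F = q_F(369 - 2q_F - (300 - 2q_F)/2) - 54q_F = (219 - q_F)q_F - 54q_F.
Maximising: ∂π_F/∂q_F = 165 - 2q_F = 0, giving q_F = 165/2.
Then q_Y = (300 - 2·(165/2))/4 = 135/4.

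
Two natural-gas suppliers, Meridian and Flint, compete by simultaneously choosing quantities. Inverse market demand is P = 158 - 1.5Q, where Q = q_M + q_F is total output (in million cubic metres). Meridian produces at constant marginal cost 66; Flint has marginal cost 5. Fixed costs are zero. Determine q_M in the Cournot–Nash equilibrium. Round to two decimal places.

Meridian's profit: π_M = (158 - 1.5Q)q_M - (66q_M). Setting ∂π_M/∂q_M = 0: 92 - 3q_M - (3/2)(q_F) = 0.
Flint's profit: π_F = (158 - 1.5Q)q_F - (5q_F). Setting ∂π_F/∂q_F = 0: 153 - 3q_F - (3/2)(q_M) = 0.
So q_M = (92 - (3/2)q_F)/3 and q_F = (153 - (3/2)q_M)/3.
Solving the pair: q_M = 62/9, q_F = 428/9.

6.89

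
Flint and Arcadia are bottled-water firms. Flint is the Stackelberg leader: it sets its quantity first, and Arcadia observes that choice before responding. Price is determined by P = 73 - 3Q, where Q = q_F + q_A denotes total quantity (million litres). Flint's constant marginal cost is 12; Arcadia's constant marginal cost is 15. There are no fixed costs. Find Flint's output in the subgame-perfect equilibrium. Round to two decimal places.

The follower Arcadia best-responds to any q_F: π_A = (73 - 3Q)q_A - 15q_A.
Follower FOC: 58 - 3q_F - 6q_A = 0, so q_A(q_F) = (58 - 3q_F)/6.
The leader anticipates this reaction. Substituting into P = 73 - 3Q gives P = 44 - (3/2)q_F, so π_F = (44 - (3/2)q_F)q_F - 12q_F.
The leader's first-order condition 32 - 3q_F = 0 yields q_F = 32/3.
Then q_A = (58 - 3·(32/3))/6 = 13/3.

10.67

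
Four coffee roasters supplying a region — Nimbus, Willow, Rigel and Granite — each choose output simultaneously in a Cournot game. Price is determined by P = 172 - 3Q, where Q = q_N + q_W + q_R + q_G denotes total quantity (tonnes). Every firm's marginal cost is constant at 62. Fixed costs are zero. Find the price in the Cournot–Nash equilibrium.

84

Each firm earns π_i = (172 - 3Q)q_i - 62q_i.
First-order condition (treating rivals' output as given): 110 - 6q_i - 3·Σ_{j≠i} q_j = 0.
By symmetry each firm produces the same amount; substituting Σ_{j≠i} q_j = 3q_i yields q_i = 110/15 = 22/3.
Total output Q = 88/3, so price P = 172 - 3·(88/3) = 84.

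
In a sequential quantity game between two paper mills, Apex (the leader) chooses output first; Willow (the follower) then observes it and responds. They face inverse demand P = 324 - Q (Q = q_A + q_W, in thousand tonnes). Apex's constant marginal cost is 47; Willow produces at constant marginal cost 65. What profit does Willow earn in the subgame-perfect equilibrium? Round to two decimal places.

The follower Willow best-responds to any q_A: π_W = (324 - Q)q_W - 65q_W.
Setting the follower's marginal profit to zero, 259 - q_A - 2q_W = 0, i.e. q_W = (259 - q_A)/2.
Apex substitutes q_W(q_A) into its own profit: π_A = q_A(324 - q_A - (259 - q_A)/2) - 47q_A = (389/2 - (1/2)q_A)q_A - 47q_A.
Maximising: ∂π_A/∂q_A = 295/2 - q_A = 0, giving q_A = 295/2.
Then q_W = (259 - 295/2)/2 = 223/4.
Price P = 324 - 813/4 = 483/4.
Willow's profit: (483/4 - 65)·(223/4) = 3108.0625.

3108.06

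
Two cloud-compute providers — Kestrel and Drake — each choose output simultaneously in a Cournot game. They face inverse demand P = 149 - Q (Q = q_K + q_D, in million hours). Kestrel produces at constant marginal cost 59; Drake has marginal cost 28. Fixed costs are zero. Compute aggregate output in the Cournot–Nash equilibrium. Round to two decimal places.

70.33

Kestrel's profit: π_K = (149 - Q)q_K - (59q_K). Setting ∂π_K/∂q_K = 0: 90 - 2q_K - (q_D) = 0.
Drake's profit: π_D = (149 - Q)q_D - (28q_D). Setting ∂π_D/∂q_D = 0: 121 - 2q_D - (q_K) = 0.
So q_K = (90 - q_D)/2 and q_D = (121 - q_K)/2.
Solving the pair: q_K = 59/3, q_D = 152/3.
Total output Q = 59/3 + 152/3 = 211/3.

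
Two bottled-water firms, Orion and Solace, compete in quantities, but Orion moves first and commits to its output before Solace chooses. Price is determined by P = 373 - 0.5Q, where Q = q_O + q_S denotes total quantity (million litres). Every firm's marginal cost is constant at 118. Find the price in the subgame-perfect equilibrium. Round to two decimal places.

181.75

The follower Solace best-responds to any q_O: π_S = (373 - 0.5Q)q_S - 118q_S.
∂π_S/∂q_S = 255 - (1/2)q_O - q_S = 0 gives the reaction function q_S = (255 - (1/2)q_O).
The leader anticipates this reaction. Substituting into P = 373 - 0.5Q gives P = 491/2 - (1/4)q_O, so π_O = (491/2 - (1/4)q_O)q_O - 118q_O.
The leader's first-order condition 255/2 - (1/2)q_O = 0 yields q_O = 255.
Then q_S = (255 - (1/2)·255) = 255/2.
Total output Q = 765/2, so price P = 373 - (1/2)·(765/2) = 727/4.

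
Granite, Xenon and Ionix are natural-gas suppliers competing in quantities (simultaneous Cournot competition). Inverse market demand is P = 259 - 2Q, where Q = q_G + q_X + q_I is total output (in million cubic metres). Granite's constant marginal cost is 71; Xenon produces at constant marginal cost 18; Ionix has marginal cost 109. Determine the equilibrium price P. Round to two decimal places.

Granite's profit: π_G = (259 - 2Q)q_G - (71q_G). Setting ∂π_G/∂q_G = 0: 188 - 4q_G - 2(q_X + q_I) = 0.
Xenon's first-order condition: 241 - 4q_X - 2(q_G + q_I) = 0.
Ionix's profit: π_I = (259 - 2Q)q_I - (109q_I). Setting ∂π_I/∂q_I = 0: 150 - 4q_I - 2(q_G + q_X) = 0.
Adding the 3 conditions: 579 − 4Q − 4Q = 0, i.e. Q = 579/8.
Back-substituting: q_G = (188 − 579/4)/2 = 173/8, q_X = (241 − 579/4)/2 = 385/8, q_I = (150 − 579/4)/2 = 21/8.
Total output Q = 579/8, so price P = 259 - 2·(579/8) = 457/4.

114.25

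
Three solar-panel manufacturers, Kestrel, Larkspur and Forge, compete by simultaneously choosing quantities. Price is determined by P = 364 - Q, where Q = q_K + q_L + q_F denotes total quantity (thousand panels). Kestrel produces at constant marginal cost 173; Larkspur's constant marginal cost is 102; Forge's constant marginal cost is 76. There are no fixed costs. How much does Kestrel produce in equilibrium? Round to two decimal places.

Kestrel's profit: π_K = (364 - Q)q_K - (173q_K). Setting ∂π_K/∂q_K = 0: 191 - 2q_K - (q_L + q_F) = 0.
Larkspur's first-order condition: 262 - 2q_L - (q_K + q_F) = 0.
Forge's profit: π_F = (364 - Q)q_F - (76q_F). Setting ∂π_F/∂q_F = 0: 288 - 2q_F - (q_K + q_L) = 0.
Adding the 3 first-order conditions: 741 − 4Q = 0, so Q = 741/4.
Back-substituting: q_K = (191 − 741/4) = 23/4, q_L = (262 − 741/4) = 307/4, q_F = (288 − 741/4) = 411/4.

5.75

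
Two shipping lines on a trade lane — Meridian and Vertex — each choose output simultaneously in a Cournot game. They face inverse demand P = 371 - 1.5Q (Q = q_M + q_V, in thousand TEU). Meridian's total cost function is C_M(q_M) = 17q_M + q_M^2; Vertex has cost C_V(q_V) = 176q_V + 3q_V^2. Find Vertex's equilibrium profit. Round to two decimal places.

485.41

Meridian's profit: π_M = (371 - 1.5Q)q_M - (17q_M + q_M²). Setting ∂π_M/∂q_M = 0: 354 - 5q_M - (3/2)(q_V) = 0.
Vertex's profit: π_V = (371 - 1.5Q)q_V - (176q_V + 3q_V²). Setting ∂π_V/∂q_V = 0: 195 - 9q_V - (3/2)(q_M) = 0.
Best responses: q_M = (354 - (3/2)q_V)/5, q_V = (195 - (3/2)q_M)/9.
Solving the pair: q_M = 1286/19, q_V = 592/57.
Price P = 371 - (3/2)·78.0702 = 253.8947.
Vertex's profit: 253.8947·(592/57) - 176·(592/57) - 3(592/57)² = 485.4072.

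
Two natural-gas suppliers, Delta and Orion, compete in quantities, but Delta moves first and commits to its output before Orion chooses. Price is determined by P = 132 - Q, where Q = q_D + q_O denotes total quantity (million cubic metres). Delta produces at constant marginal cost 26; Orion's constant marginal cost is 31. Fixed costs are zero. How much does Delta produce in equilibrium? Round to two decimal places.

55.50

The follower Orion best-responds to any q_D: π_O = (132 - Q)q_O - 31q_O.
Follower FOC: 101 - q_D - 2q_O = 0, so q_O(q_D) = (101 - q_D)/2.
The leader anticipates this reaction. Substituting into P = 132 - Q gives P = 163/2 - (1/2)q_D, so π_D = (163/2 - (1/2)q_D)q_D - 26q_D.
The leader's first-order condition 111/2 - q_D = 0 yields q_D = 111/2.
Then q_O = (101 - 111/2)/2 = 91/4.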